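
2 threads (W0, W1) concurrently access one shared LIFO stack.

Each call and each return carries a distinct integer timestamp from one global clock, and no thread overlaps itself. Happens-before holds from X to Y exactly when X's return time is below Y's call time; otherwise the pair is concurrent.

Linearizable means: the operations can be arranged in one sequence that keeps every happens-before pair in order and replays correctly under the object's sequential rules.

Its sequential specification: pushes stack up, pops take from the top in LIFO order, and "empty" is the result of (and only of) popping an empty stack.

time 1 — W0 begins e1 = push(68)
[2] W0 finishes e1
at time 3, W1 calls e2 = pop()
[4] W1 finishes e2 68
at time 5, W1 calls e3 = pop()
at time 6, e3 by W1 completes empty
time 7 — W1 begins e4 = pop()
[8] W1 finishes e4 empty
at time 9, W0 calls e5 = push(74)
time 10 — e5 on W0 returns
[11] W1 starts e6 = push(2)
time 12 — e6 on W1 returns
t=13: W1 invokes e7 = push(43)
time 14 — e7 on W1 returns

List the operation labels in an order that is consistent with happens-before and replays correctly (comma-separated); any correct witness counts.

e1, e2, e3, e4, e5, e6, e7

after step 1 (e1 push(68)): stack <68>
after step 2 (e2 pop() → 68): stack <>
after step 3 (e3 pop() → empty): stack <>
after step 4 (e4 pop() → empty): stack <>
after step 5 (e5 push(74)): stack <74>
after step 6 (e6 push(2)): stack <74,2>
after step 7 (e7 push(43)): stack <74,2,43>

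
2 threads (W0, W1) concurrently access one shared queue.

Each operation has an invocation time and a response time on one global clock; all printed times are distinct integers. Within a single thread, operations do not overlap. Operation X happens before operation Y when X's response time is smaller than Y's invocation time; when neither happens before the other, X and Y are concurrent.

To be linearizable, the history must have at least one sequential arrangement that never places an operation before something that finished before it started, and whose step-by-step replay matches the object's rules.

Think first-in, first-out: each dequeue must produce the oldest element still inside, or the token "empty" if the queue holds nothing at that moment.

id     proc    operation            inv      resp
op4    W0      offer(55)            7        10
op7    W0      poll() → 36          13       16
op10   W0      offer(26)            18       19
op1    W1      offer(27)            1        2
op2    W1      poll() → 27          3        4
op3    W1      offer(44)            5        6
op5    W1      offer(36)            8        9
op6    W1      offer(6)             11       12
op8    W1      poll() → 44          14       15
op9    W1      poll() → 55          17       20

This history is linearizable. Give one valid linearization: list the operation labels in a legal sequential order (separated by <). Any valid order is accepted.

after step 1 (op1 offer(27)): queue <27>
after step 2 (op2 poll() → 27): queue <>
after step 3 (op3 offer(44)): queue <44>
after step 4 (op5 offer(36)): queue <44,36>
after step 5 (op4 offer(55)): queue <44,36,55>
after step 6 (op6 offer(6)): queue <44,36,55,6>
after step 7 (op8 poll() → 44): queue <36,55,6>
after step 8 (op7 poll() → 36): queue <55,6>
after step 9 (op9 poll() → 55): queue <6>
after step 10 (op10 offer(26)): queue <6,26>

op1 < op2 < op3 < op5 < op4 < op6 < op8 < op7 < op9 < op10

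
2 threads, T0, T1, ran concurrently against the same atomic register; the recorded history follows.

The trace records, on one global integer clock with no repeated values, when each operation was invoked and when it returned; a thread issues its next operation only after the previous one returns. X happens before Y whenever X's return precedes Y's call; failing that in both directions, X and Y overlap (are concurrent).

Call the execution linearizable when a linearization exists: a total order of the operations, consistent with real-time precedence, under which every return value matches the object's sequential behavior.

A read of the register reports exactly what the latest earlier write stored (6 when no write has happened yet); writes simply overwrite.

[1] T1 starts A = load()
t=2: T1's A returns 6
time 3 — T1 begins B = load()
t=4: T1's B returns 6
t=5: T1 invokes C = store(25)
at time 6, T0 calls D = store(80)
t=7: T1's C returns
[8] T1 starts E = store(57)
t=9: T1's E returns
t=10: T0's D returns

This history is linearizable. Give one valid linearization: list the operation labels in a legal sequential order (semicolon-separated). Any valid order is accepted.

after step 1 (A load() → 6): value 6
after step 2 (B load() → 6): value 6
after step 3 (C store(25)): value 25
after step 4 (D store(80)): value 80
after step 5 (E store(57)): value 57

A; B; C; D; E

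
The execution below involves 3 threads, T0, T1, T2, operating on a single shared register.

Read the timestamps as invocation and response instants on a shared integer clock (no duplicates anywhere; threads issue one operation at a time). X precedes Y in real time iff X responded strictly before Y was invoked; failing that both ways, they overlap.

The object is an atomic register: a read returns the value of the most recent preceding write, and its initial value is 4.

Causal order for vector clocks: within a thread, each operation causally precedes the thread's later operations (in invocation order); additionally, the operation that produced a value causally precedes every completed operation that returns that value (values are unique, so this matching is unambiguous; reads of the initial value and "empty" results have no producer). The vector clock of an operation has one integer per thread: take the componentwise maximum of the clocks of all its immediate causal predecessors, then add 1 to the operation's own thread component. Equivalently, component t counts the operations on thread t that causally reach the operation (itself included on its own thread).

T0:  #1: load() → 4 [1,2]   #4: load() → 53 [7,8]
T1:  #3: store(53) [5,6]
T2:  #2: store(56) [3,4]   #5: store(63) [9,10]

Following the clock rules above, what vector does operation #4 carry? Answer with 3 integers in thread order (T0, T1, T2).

(2, 1, 0)

VC(#2, invoked at 3): no causal predecessors; +1 on T2 → (0, 0, 1)
VC(#3, invoked at 5): no causal predecessors; +1 on T1 → (0, 1, 0)
VC(#1, invoked at 1): no causal predecessors; +1 on T0 → (1, 0, 0)
from VC(#2)=(0, 0, 1), #5 (invoked 9) maxes components and bumps T2 → (0, 0, 2)
from VC(#1)=(1, 0, 0), VC(#3)=(0, 1, 0), #4 (invoked 7) maxes components and bumps T0 → (2, 1, 0)
target: VC(#4) = (2, 1, 0)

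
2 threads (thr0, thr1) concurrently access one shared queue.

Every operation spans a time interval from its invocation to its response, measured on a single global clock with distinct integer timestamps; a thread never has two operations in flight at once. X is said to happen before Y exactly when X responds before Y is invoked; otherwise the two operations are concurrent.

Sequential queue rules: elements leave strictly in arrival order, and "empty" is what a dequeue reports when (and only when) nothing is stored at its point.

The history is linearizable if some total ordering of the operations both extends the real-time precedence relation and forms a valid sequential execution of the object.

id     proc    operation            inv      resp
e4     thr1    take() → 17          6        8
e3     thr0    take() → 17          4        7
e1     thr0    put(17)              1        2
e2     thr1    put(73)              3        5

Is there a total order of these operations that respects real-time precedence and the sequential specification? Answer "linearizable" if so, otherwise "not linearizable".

events 1..7 are fine; event 8 — the response of e4 at time 8 — makes the prefix non-linearizable
checked exhaustively: 3 real-time-consistent orders of 4 completed operations, zero legal queue replays
for example e1, e2, e3, e4 fails at step 4: e4 take() → 17 is not legal there
for example e1, e2, e4, e3 fails at step 4: e3 take() → 17 is not legal there

not linearizable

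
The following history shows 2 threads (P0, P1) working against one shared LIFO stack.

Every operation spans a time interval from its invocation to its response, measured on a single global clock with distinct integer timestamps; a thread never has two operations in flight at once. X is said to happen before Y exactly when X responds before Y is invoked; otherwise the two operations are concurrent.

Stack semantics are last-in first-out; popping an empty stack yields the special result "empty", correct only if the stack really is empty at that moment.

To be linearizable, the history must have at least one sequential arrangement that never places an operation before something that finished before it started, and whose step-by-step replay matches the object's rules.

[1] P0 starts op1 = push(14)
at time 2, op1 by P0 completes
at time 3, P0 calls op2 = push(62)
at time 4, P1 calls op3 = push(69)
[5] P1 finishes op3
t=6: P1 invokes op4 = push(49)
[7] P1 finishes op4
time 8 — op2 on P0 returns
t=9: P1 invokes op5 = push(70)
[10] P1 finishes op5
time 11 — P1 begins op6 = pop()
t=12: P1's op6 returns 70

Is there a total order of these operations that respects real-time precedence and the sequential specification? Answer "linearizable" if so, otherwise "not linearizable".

linearizable

witness order: op1, op2, op3, op4, op5, op6
step 1: op1 push(14) — stack <14>
step 2: op2 push(62) — stack <14,62>
step 3: op3 push(69) — stack <14,62,69>
step 4: op4 push(49) — stack <14,62,69,49>
step 5: op5 push(70) — stack <14,62,69,49,70>
step 6: op6 pop() → 70 — stack <14,62,69,49>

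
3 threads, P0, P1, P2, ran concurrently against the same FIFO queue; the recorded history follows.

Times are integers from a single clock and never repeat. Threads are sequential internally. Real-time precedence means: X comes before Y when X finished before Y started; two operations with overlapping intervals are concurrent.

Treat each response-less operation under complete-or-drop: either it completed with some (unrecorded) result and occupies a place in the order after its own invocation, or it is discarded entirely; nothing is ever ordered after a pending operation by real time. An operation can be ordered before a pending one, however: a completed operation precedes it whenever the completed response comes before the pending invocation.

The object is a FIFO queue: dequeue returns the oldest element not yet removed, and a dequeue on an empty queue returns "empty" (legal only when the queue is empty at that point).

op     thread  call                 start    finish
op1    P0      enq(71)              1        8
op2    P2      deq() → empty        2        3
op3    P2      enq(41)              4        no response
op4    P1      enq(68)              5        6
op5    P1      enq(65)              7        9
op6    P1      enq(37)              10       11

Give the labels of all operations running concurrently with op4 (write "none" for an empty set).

op1, op3

concurrent with op4 ([5,6]): every op whose interval crosses 5..6
op1 [1,8]: concurrent
op2 [2,3]: before
op3 [4,…): concurrent
op5 [7,9]: after
op6 [10,11]: after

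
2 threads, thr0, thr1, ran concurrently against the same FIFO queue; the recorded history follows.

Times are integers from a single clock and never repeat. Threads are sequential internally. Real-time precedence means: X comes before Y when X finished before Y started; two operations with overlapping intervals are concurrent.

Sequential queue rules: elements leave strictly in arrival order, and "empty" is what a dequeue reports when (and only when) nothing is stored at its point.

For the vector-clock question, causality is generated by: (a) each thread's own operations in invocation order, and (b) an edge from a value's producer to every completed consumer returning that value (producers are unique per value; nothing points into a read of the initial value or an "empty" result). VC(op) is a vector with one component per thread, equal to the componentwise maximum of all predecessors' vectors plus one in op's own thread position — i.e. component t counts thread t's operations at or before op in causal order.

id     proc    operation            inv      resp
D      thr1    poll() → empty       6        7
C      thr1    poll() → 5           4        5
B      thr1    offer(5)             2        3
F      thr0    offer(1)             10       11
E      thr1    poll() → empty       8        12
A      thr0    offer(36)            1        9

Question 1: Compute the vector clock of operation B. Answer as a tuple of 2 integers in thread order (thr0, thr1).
(0, 1)

B, invoked 2, has no incoming edges; only thr1's bump applies → (0, 1)
A, invoked 1, has no incoming edges; only thr0's bump applies → (1, 0)
C, invoked 4, takes VC(B)=(0, 1) under max, adds 1 for thr1 → (0, 2)
F, invoked 10, takes VC(A)=(1, 0) under max, adds 1 for thr0 → (2, 0)
D, invoked 6, takes VC(C)=(0, 2) under max, adds 1 for thr1 → (0, 3)
E, invoked 8, takes VC(D)=(0, 3) under max, adds 1 for thr1 → (0, 4)
target: VC(B) = (0, 1)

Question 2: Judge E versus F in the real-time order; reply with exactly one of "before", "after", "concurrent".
concurrent

E spans [8,12], F spans [10,11]
the intervals overlap in both directions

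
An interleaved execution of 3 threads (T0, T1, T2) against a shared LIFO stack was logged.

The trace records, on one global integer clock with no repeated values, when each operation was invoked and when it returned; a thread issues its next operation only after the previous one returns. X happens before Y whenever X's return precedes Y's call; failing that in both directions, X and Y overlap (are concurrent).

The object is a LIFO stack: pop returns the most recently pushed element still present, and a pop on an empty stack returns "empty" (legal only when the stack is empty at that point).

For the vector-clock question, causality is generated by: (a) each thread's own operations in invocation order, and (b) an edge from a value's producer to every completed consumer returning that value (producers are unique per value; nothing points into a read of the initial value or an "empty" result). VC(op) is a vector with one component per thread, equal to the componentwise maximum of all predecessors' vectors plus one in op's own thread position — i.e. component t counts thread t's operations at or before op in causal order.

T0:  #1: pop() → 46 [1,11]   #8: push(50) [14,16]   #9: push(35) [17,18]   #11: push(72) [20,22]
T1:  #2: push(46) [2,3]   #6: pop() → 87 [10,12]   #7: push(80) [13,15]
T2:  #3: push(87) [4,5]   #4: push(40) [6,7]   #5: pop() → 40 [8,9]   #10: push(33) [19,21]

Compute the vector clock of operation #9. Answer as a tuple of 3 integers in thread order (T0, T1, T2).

#3, invoked 4, has no incoming edges; only T2's bump applies → (0, 0, 1)
#2, invoked 2, has no incoming edges; only T1's bump applies → (0, 1, 0)
#4 (invocation 6): componentwise max over VC(#3)=(0, 0, 1), +1 at T2, giving (0, 0, 2)
#1 (invocation 1): componentwise max over VC(#2)=(0, 1, 0), +1 at T0, giving (1, 1, 0)
#5 (invocation 8): componentwise max over VC(#4)=(0, 0, 2), +1 at T2, giving (0, 0, 3)
#6 (invocation 10): componentwise max over VC(#2)=(0, 1, 0), VC(#3)=(0, 0, 1), +1 at T1, giving (0, 2, 1)
#8 (invocation 14): componentwise max over VC(#1)=(1, 1, 0), +1 at T0, giving (2, 1, 0)
#10 (invocation 19): componentwise max over VC(#5)=(0, 0, 3), +1 at T2, giving (0, 0, 4)
#7 (invocation 13): componentwise max over VC(#6)=(0, 2, 1), +1 at T1, giving (0, 3, 1)
#9 (invocation 17): componentwise max over VC(#8)=(2, 1, 0), +1 at T0, giving (3, 1, 0)
#11 (invocation 20): componentwise max over VC(#9)=(3, 1, 0), +1 at T0, giving (4, 1, 0)
target: VC(#9) = (3, 1, 0)

(3, 1, 0)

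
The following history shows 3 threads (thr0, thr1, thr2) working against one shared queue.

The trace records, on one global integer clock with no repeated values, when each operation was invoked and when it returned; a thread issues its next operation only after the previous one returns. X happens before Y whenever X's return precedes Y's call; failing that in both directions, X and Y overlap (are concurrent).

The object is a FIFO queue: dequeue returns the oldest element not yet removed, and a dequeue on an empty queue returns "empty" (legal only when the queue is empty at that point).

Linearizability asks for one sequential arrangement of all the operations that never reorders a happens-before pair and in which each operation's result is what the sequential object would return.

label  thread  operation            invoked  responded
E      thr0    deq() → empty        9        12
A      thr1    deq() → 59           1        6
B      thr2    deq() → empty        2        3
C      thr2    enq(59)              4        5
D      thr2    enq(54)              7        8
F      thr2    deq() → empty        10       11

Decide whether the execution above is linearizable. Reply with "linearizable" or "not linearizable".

the violation lands at event 12, E's response at time 12: events 1..11 linearize, events 1..12 do not
no legal order exists: 6 real-time-consistent candidates over 6 completed queue operations, all rejected
one such order, A, B, C, D, E, F, breaks at step 1 where A deq() → 59 is illegal
one such order, A, B, C, D, F, E, breaks at step 1 where A deq() → 59 is illegal

not linearizable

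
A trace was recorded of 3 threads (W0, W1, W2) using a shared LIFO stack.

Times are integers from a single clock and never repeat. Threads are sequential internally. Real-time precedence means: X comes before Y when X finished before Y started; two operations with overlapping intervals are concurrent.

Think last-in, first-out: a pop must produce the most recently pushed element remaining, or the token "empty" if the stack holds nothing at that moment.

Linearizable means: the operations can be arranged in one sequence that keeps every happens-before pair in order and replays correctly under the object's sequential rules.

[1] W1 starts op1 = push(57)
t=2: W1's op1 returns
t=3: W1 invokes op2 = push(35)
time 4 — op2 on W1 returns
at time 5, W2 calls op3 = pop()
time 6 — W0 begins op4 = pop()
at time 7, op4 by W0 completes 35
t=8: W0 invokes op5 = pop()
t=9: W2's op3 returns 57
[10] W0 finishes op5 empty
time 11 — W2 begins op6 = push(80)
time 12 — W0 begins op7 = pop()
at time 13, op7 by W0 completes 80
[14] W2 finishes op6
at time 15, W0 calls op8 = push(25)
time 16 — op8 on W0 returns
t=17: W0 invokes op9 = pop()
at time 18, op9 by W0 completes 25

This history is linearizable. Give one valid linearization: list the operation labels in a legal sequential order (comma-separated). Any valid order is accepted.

1. op1 push(57), leaving stack <57>
2. op2 push(35), leaving stack <57,35>
3. op4 pop() → 35, leaving stack <57>
4. op3 pop() → 57, leaving stack <>
5. op5 pop() → empty, leaving stack <>
6. op6 push(80), leaving stack <80>
7. op7 pop() → 80, leaving stack <>
8. op8 push(25), leaving stack <25>
9. op9 pop() → 25, leaving stack <>

op1, op2, op4, op3, op5, op6, op7, op8, op9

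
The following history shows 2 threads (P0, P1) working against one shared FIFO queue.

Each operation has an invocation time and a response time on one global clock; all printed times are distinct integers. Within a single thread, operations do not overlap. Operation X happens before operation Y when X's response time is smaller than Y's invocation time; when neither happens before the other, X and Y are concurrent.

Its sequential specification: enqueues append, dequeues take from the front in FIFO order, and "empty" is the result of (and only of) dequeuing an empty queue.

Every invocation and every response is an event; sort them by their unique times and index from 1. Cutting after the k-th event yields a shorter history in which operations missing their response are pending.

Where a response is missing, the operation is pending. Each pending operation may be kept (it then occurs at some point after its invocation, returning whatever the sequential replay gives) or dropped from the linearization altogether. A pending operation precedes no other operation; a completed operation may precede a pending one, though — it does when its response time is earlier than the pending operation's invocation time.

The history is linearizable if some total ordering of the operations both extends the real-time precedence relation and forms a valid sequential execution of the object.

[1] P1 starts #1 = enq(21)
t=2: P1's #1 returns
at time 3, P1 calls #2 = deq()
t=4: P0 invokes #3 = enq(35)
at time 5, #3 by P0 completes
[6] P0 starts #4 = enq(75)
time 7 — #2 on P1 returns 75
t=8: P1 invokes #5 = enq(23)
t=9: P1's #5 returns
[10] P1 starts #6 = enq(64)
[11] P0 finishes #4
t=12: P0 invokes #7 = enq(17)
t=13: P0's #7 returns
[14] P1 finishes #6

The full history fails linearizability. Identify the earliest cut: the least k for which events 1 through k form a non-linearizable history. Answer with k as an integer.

events 1..6 are linearizable, e.g. via #1, #2, #3:
step 1: #1 enq(21) — queue <21>
step 2: #2 deq() (pending, included) — queue <>
step 3: #3 enq(35) — queue <35>
event 7 — #2's response, time 7 — after it, nothing linearizes
every completion of the 1 pending operation (#4) was checked; none linearizes
e.g. #1, #2, #3 (pending dropped): illegal at step 2, since #2 deq() → 75 cannot apply there
e.g. #1, #3, #2 (pending dropped): illegal at step 3, since #2 deq() → 75 cannot apply there

7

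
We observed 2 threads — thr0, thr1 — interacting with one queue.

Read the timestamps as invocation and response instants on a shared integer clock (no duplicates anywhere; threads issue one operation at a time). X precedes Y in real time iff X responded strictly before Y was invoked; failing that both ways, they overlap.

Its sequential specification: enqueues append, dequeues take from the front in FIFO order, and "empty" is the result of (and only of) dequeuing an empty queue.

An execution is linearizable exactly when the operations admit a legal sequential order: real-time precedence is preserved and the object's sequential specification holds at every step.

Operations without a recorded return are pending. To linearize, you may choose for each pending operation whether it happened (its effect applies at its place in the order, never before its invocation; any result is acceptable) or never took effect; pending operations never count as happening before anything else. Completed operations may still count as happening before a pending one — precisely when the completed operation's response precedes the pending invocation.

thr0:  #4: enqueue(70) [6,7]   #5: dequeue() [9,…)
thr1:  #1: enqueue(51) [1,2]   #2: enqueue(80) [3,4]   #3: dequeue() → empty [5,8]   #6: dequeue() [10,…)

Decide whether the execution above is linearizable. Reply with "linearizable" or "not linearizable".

prefix check: 1..7 passes, 1..8 fails once #3's time-8 response joins
checked exhaustively: 2 real-time-consistent orders of 4 completed operations, zero legal queue replays
one such order, #1, #2, #3, #4, breaks at step 3 where #3 dequeue() → empty is illegal
one such order, #1, #2, #4, #3, breaks at step 4 where #3 dequeue() → empty is illegal

not linearizable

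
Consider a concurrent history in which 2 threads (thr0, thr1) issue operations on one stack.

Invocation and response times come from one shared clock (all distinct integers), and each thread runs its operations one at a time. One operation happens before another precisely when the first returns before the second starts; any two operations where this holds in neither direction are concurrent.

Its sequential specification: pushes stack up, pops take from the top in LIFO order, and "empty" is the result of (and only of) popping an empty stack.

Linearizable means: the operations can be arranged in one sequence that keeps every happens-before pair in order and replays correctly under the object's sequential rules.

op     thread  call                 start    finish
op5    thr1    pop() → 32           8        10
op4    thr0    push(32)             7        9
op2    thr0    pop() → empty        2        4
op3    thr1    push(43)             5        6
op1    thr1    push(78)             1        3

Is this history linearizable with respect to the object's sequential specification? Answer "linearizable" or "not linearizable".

one valid linearization: op2, op1, op3, op4, op5
1. op2 pop() → empty, leaving stack <>
2. op1 push(78), leaving stack <78>
3. op3 push(43), leaving stack <78,43>
4. op4 push(32), leaving stack <78,43,32>
5. op5 pop() → 32, leaving stack <78,43>

linearizable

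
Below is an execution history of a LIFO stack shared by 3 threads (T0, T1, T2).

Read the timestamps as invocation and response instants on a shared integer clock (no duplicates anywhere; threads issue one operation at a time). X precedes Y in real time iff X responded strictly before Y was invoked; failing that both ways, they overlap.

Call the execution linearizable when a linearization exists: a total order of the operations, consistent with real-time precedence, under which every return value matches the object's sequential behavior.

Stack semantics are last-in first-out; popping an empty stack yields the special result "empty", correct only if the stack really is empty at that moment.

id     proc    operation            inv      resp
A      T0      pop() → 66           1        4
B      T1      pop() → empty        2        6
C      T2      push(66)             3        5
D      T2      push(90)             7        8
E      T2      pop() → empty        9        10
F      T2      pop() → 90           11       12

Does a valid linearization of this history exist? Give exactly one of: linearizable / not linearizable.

not linearizable

events 1..9 are fine; event 10 — the response of E at time 10 — makes the prefix non-linearizable
real-time-consistent orders of the 5 completed operations: 6 — all fail the LIFO stack replay
e.g. A, B, C, D, E: illegal at step 1, since A pop() → 66 cannot apply there
e.g. A, C, B, D, E: illegal at step 1, since A pop() → 66 cannot apply there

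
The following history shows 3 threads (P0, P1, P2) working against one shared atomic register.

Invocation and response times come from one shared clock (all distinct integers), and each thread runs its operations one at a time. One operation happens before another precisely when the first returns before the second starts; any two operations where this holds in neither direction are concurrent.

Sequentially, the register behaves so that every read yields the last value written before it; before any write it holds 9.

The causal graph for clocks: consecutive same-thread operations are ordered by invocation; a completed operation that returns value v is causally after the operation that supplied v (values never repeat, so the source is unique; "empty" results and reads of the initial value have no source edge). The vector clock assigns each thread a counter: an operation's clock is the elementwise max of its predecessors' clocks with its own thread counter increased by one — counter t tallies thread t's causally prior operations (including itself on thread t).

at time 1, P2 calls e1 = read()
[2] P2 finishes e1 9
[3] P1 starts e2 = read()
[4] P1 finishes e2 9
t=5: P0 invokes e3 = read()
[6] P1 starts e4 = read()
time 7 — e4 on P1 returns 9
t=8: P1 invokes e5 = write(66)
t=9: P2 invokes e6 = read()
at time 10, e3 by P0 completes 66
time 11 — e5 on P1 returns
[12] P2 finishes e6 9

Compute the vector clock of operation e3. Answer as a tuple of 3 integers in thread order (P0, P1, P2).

(1, 3, 0)

VC(e1, invoked at 1): no causal predecessors; +1 on P2 → (0, 0, 1)
VC(e2, invoked at 3): no causal predecessors; +1 on P1 → (0, 1, 0)
VC(e6, invoked at 9): max of VC(e1)=(0, 0, 1), then +1 on thread P2 → (0, 0, 2)
VC(e4, invoked at 6): max of VC(e2)=(0, 1, 0), then +1 on thread P1 → (0, 2, 0)
VC(e5, invoked at 8): max of VC(e4)=(0, 2, 0), then +1 on thread P1 → (0, 3, 0)
VC(e3, invoked at 5): max of VC(e5)=(0, 3, 0), then +1 on thread P0 → (1, 3, 0)
target: VC(e3) = (1, 3, 0)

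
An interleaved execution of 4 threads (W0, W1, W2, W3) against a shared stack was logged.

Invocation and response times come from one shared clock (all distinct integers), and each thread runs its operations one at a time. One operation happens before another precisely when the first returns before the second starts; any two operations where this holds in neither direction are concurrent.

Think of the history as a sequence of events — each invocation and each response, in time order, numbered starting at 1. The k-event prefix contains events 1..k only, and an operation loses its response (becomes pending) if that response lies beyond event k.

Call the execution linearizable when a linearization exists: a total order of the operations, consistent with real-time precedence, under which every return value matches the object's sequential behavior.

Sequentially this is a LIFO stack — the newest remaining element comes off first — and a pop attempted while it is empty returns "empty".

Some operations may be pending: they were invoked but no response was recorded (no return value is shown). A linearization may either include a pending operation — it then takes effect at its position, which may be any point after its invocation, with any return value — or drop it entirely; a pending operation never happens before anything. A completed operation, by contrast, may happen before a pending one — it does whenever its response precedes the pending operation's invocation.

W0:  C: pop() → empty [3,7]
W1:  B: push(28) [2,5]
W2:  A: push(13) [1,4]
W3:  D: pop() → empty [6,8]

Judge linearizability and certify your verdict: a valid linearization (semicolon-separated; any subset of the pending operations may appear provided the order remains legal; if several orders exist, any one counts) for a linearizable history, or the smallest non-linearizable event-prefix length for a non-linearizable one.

cut after 7 events: linearizable; cut after 8 events (D responds, time 8): not linearizable
every one of the 8 real-time-consistent orders over 4 completed stack ops fails the sequential spec
take A, B, C, D: step 3 already fails, because C pop() → empty cannot occur there
take A, B, D, C: step 3 already fails, because D pop() → empty cannot occur there

not linearizable — minimal violating prefix: 8 events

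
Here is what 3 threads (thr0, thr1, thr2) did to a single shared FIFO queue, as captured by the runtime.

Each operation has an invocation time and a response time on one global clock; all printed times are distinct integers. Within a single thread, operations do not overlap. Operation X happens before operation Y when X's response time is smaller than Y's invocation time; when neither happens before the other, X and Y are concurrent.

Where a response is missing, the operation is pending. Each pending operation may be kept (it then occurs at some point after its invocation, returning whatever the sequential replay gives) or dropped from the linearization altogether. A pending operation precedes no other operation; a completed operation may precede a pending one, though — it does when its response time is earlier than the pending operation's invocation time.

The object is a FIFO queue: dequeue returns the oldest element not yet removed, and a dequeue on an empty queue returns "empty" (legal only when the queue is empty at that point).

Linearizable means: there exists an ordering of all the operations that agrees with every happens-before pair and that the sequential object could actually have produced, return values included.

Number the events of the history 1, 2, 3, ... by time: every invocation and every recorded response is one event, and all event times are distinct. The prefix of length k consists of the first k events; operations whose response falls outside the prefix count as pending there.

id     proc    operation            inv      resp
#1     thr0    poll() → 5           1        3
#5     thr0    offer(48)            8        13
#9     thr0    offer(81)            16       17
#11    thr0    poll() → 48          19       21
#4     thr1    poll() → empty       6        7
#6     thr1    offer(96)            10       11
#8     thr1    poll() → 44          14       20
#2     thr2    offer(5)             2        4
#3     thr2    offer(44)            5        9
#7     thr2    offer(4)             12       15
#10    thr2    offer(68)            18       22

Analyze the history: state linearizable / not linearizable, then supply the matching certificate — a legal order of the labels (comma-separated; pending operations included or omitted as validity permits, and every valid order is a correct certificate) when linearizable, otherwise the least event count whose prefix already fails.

after step 1 (#2 offer(5)): queue <5>
after step 2 (#1 poll() → 5): queue <>
after step 3 (#4 poll() → empty): queue <>
after step 4 (#3 offer(44)): queue <44>
after step 5 (#5 offer(48)): queue <44,48>
after step 6 (#6 offer(96)): queue <44,48,96>
after step 7 (#7 offer(4)): queue <44,48,96,4>
after step 8 (#8 poll() → 44): queue <48,96,4>
after step 9 (#9 offer(81)): queue <48,96,4,81>
after step 10 (#10 offer(68)): queue <48,96,4,81,68>
after step 11 (#11 poll() → 48): queue <96,4,81,68>

linearizable — witness: #2, #1, #4, #3, #5, #6, #7, #8, #9, #10, #11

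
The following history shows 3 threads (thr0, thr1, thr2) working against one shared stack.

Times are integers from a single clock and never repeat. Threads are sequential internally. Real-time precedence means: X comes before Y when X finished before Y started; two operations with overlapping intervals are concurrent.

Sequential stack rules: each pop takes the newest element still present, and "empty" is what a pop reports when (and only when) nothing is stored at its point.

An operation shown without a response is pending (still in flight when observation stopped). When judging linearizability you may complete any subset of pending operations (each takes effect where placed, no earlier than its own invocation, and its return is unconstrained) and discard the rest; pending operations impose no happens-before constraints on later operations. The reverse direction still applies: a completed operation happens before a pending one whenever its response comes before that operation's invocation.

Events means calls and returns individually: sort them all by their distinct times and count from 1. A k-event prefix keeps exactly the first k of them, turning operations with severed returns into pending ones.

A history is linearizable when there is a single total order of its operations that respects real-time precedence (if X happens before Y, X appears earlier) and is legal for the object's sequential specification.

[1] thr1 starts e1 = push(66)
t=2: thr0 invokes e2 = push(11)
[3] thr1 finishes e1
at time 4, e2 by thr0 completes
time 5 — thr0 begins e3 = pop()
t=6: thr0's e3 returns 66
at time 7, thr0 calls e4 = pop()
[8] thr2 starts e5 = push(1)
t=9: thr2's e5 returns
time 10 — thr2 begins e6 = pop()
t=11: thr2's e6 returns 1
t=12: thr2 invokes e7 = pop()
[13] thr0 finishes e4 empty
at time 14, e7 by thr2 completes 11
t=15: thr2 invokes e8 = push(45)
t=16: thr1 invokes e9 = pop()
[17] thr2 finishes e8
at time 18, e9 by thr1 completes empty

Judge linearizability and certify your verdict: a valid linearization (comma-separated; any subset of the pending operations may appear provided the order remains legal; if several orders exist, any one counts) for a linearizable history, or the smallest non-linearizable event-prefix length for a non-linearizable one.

after step 1 (e2 push(11)): stack <11>
after step 2 (e1 push(66)): stack <11,66>
after step 3 (e3 pop() → 66): stack <11>
after step 4 (e5 push(1)): stack <11,1>
after step 5 (e6 pop() → 1): stack <11>
after step 6 (e7 pop() → 11): stack <>
after step 7 (e4 pop() → empty): stack <>
after step 8 (e9 pop() → empty): stack <>
after step 9 (e8 push(45)): stack <45>

linearizable — witness: e2, e1, e3, e5, e6, e7, e4, e9, e8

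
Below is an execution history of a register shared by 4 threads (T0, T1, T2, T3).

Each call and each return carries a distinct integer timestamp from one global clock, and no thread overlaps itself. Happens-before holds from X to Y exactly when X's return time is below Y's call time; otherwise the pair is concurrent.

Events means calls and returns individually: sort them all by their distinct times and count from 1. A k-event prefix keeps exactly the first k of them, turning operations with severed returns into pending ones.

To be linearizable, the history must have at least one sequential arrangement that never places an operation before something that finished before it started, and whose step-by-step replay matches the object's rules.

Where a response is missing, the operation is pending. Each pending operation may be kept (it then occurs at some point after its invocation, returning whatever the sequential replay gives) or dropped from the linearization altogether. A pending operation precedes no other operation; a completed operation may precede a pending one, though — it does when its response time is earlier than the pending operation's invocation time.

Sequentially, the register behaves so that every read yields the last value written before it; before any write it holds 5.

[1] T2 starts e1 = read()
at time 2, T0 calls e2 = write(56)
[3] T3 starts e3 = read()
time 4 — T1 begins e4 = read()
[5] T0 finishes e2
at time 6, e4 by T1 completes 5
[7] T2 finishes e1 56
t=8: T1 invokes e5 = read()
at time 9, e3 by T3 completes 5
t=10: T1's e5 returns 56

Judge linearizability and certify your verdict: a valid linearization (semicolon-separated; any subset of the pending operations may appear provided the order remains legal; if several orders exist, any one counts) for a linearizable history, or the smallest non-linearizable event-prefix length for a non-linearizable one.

linearizable — witness: e3; e4; e2; e1; e5

after step 1 (e3 read() → 5): value 5
after step 2 (e4 read() → 5): value 5
after step 3 (e2 write(56)): value 56
after step 4 (e1 read() → 56): value 56
after step 5 (e5 read() → 56): value 56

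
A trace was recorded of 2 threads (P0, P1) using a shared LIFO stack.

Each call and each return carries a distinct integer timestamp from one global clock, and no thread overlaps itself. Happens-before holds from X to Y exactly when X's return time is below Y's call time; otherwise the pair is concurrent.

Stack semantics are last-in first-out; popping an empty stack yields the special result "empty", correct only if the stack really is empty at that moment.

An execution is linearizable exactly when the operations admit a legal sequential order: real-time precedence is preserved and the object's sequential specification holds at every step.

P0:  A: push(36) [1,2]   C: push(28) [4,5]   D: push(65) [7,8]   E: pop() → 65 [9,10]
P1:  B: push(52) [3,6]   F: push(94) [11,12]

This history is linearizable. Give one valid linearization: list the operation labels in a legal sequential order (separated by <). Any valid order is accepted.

A < B < C < D < E < F

1. A push(36), leaving stack <36>
2. B push(52), leaving stack <36,52>
3. C push(28), leaving stack <36,52,28>
4. D push(65), leaving stack <36,52,28,65>
5. E pop() → 65, leaving stack <36,52,28>
6. F push(94), leaving stack <36,52,28,94>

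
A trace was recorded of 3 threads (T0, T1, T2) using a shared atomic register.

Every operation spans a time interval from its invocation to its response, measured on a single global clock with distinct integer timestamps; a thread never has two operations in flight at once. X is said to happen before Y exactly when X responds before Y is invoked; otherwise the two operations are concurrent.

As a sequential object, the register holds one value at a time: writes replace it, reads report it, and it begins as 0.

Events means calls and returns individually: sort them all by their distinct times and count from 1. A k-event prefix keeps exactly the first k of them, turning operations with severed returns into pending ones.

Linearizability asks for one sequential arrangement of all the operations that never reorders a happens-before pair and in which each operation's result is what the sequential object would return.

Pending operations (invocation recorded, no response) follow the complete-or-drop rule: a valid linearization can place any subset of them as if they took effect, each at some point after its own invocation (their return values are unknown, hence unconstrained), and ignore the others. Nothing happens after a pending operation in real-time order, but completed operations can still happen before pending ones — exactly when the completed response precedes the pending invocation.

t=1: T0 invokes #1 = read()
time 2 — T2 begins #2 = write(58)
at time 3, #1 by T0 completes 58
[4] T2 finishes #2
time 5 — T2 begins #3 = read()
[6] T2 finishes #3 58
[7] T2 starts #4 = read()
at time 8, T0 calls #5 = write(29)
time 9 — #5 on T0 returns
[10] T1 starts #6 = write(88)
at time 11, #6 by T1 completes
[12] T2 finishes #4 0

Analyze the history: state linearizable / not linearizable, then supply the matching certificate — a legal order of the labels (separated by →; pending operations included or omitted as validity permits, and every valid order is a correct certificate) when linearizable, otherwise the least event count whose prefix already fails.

the violation lands at event 12, #4's response at time 12: events 1..11 linearize, events 1..12 do not
every one of the 6 real-time-consistent orders over 6 completed atomic register ops fails the sequential spec
one such order, #1, #2, #3, #4, #5, #6, breaks at step 1 where #1 read() → 58 is illegal
one such order, #1, #2, #3, #5, #4, #6, breaks at step 1 where #1 read() → 58 is illegal

not linearizable — minimal violating prefix: 12 events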